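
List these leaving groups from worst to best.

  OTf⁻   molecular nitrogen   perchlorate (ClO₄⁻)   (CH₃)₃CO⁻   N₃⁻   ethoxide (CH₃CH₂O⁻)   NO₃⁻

(CH₃)₃CO⁻ < ethoxide (CH₃CH₂O⁻) < N₃⁻ < NO₃⁻ < perchlorate (ClO₄⁻) < OTf⁻ < molecular nitrogen

molecular nitrogen: no meaningful conjugate acid; N₂ departs as an exceptionally stable neutral molecule
OTf⁻: pKₐ(CF₃SO₃H (triflic acid)) ≈ -14
perchlorate (ClO₄⁻): pKₐ(HClO₄) ≈ -10
NO₃⁻: pKₐ(HNO₃) ≈ -1.3
N₃⁻: pKₐ(HN₃) ≈ 4.7
ethoxide (CH₃CH₂O⁻): pKₐ(CH₃CH₂OH) ≈ 16
(CH₃)₃CO⁻: pKₐ(t-BuOH) ≈ 18
Reversing gives the worst-to-best order requested.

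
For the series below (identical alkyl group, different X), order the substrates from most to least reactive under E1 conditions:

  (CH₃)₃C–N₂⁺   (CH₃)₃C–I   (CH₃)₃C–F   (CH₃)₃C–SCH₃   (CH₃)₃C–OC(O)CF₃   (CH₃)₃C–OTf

Identical carbon frameworks mean the comparison reduces to leaving-group quality.
The more stable X⁻ (or X) is on its own — i.e. the weaker a base it is — the better a leaving group it makes.
(CH₃)₃C–N₂⁺ loses N₂: no meaningful conjugate acid; N₂ departs as an exceptionally stable neutral molecule
(CH₃)₃C–OTf loses OTf⁻: pKₐ(CF₃SO₃H (triflic acid)) ≈ -14
(CH₃)₃C–I loses I⁻: pKₐ(HI) ≈ -10
(CH₃)₃C–OC(O)CF₃ loses CF₃COO⁻: pKₐ(CF₃COOH) ≈ 0.2
(CH₃)₃C–F loses F⁻: pKₐ(HF) ≈ 3.2
(CH₃)₃C–SCH₃ loses RS⁻: pKₐ(RSH (a thiol)) ≈ 10.5

(CH₃)₃C–N₂⁺ > (CH₃)₃C–OTf > (CH₃)₃C–I > (CH₃)₃C–OC(O)CF₃ > (CH₃)₃C–F > (CH₃)₃C–SCH₃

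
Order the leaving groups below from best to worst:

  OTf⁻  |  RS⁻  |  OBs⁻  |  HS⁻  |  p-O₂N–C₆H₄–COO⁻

OTf⁻ > OBs⁻ > p-O₂N–C₆H₄–COO⁻ > HS⁻ > RS⁻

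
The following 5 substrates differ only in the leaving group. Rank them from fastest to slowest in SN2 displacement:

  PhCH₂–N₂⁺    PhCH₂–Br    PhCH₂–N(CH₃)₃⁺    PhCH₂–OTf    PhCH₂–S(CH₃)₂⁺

PhCH₂–N₂⁺ > PhCH₂–OTf > PhCH₂–Br > PhCH₂–S(CH₃)₂⁺ > PhCH₂–N(CH₃)₃⁺

Same R in every case — rank the leaving groups.
A good leaving group is a weak base: the lower the pKₐ of its conjugate acid, the more readily it departs.
PhCH₂–N₂⁺ loses N₂: no meaningful conjugate acid; N₂ departs as an exceptionally stable neutral molecule
PhCH₂–OTf loses OTf⁻: pKₐ(CF₃SO₃H (triflic acid)) ≈ -14
PhCH₂–Br loses Br⁻: pKₐ(HBr) ≈ -9
PhCH₂–S(CH₃)₂⁺ loses SR'₂: pKₐ(R'₂SH⁺) ≈ -7
PhCH₂–N(CH₃)₃⁺ loses NR'₃: pKₐ(R'₃NH⁺) ≈ 10.7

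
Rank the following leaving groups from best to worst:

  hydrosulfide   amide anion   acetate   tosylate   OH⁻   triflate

triflate: pKₐ(CF₃SO₃H (triflic acid)) ≈ -14 — charge spread over three oxygens and a CF₃ group; the premier leaving group in synthesis
tosylate: pKₐ(p-CH₃C₆H₄SO₃H (TsOH)) ≈ -2.8 — resonance-delocalised arenesulfonate
acetate: pKₐ(CH₃COOH) ≈ 4.8
hydrosulfide: pKₐ(H₂S) ≈ 7 — larger and more polarisable than the oxygen analogue
OH⁻: pKₐ(H₂O) ≈ 15.7 — strong base; essentially never leaves without prior activation
amide anion: pKₐ(NH₃) ≈ 38 — extremely strong base; never a leaving group

triflate > tosylate > acetate > hydrosulfide > OH⁻ > amide anion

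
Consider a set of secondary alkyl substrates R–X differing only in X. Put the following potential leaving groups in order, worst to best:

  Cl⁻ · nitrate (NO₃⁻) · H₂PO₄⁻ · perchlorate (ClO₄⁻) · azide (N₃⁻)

azide (N₃⁻) < H₂PO₄⁻ < nitrate (NO₃⁻) < Cl⁻ < perchlorate (ClO₄⁻)

perchlorate (ClO₄⁻): pKₐ(HClO₄) ≈ -10
Cl⁻: pKₐ(HCl) ≈ -7
nitrate (NO₃⁻): pKₐ(HNO₃) ≈ -1.3
H₂PO₄⁻: pKₐ(H₃PO₄) ≈ 2.1
azide (N₃⁻): pKₐ(HN₃) ≈ 4.7
Listed from poorest to best leaving group as asked.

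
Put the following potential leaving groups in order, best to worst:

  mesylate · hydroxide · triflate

triflate: pKₐ(CF₃SO₃H (triflic acid)) ≈ -14
mesylate: pKₐ(CH₃SO₃H (MsOH)) ≈ -1.9
hydroxide: pKₐ(H₂O) ≈ 15.7

triflate > mesylate > hydroxide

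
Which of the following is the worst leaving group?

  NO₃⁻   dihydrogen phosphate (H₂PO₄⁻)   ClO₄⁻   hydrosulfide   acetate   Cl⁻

A good leaving group is a weak base: the lower the pKₐ of its conjugate acid, the more readily it departs.
ClO₄⁻: pKₐ(HClO₄) ≈ -10
Cl⁻: pKₐ(HCl) ≈ -7
NO₃⁻: pKₐ(HNO₃) ≈ -1.3
dihydrogen phosphate (H₂PO₄⁻): pKₐ(H₃PO₄) ≈ 2.1
acetate: pKₐ(CH₃COOH) ≈ 4.8
hydrosulfide: pKₐ(H₂S) ≈ 7

hydrosulfide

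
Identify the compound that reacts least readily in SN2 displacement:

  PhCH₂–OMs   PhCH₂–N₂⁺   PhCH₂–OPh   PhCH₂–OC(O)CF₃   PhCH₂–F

PhCH₂–OPh

With the same alkyl group throughout, only the leaving group differentiates the rates.
Rank by basicity of the departing species: weakest base leaves most easily.
PhCH₂–N₂⁺ loses N₂: no meaningful conjugate acid; N₂ departs as an exceptionally stable neutral molecule
PhCH₂–OMs loses OMs⁻: pKₐ(CH₃SO₃H (MsOH)) ≈ -1.9
PhCH₂–OC(O)CF₃ loses CF₃COO⁻: pKₐ(CF₃COOH) ≈ 0.2
PhCH₂–F loses F⁻: pKₐ(HF) ≈ 3.2
PhCH₂–OPh loses PhO⁻: pKₐ(C₆H₅OH (phenol)) ≈ 10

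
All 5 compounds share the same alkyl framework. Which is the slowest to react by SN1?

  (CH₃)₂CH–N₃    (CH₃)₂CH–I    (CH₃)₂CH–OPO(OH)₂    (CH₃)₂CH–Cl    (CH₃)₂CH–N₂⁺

(CH₃)₂CH–N₃

Identical carbon frameworks mean the comparison reduces to leaving-group quality.
The more stable X⁻ (or X) is on its own — i.e. the weaker a base it is — the better a leaving group it makes.
(CH₃)₂CH–N₂⁺ loses N₂: no meaningful conjugate acid; N₂ departs as an exceptionally stable neutral molecule
(CH₃)₂CH–I loses I⁻: pKₐ(HI) ≈ -10
(CH₃)₂CH–Cl loses Cl⁻: pKₐ(HCl) ≈ -7
(CH₃)₂CH–OPO(OH)₂ loses H₂PO₄⁻: pKₐ(H₃PO₄) ≈ 2.1
(CH₃)₂CH–N₃ loses N₃⁻: pKₐ(HN₃) ≈ 4.7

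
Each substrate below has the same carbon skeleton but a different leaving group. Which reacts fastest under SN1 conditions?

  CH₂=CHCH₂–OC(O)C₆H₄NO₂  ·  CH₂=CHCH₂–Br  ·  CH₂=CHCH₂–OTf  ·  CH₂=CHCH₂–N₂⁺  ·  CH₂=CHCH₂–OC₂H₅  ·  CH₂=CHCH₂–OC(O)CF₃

CH₂=CHCH₂–N₂⁺

With the same alkyl group throughout, only the leaving group differentiates the rates.
The more stable X⁻ (or X) is on its own — i.e. the weaker a base it is — the better a leaving group it makes.
CH₂=CHCH₂–N₂⁺ loses N₂: no meaningful conjugate acid; N₂ departs as an exceptionally stable neutral molecule
CH₂=CHCH₂–OTf loses OTf⁻: pKₐ(CF₃SO₃H (triflic acid)) ≈ -14
CH₂=CHCH₂–Br loses Br⁻: pKₐ(HBr) ≈ -9
CH₂=CHCH₂–OC(O)CF₃ loses CF₃COO⁻: pKₐ(CF₃COOH) ≈ 0.2
CH₂=CHCH₂–OC(O)C₆H₄NO₂ loses p-O₂N–C₆H₄–COO⁻: pKₐ(p-nitrobenzoic acid) ≈ 3.4
CH₂=CHCH₂–OC₂H₅ loses CH₃CH₂O⁻: pKₐ(CH₃CH₂OH) ≈ 16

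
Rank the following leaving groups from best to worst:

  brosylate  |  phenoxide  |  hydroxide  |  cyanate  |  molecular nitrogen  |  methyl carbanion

molecular nitrogen > brosylate > cyanate > phenoxide > hydroxide > methyl carbanion

The more stable X⁻ (or X) is on its own — i.e. the weaker a base it is — the better a leaving group it makes.
molecular nitrogen: no meaningful conjugate acid; N₂ departs as an exceptionally stable neutral molecule
brosylate: pKₐ(p-BrC₆H₄SO₃H) ≈ -2.8 — arenesulfonate with a p-bromo substituent
cyanate: pKₐ(HOCN) ≈ 3.5
phenoxide: pKₐ(C₆H₅OH (phenol)) ≈ 10
hydroxide: pKₐ(H₂O) ≈ 15.7
methyl carbanion: pKₐ(CH₄) ≈ 48 — unstabilised carbanion; the worst conceivable leaving group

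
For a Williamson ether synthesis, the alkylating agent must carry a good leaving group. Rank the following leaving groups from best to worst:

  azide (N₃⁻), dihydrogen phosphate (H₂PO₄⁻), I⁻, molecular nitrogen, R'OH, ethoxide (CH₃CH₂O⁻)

molecular nitrogen: no meaningful conjugate acid; N₂ departs as an exceptionally stable neutral molecule
I⁻: pKₐ(HI) ≈ -10
R'OH: pKₐ(R'OH₂⁺) ≈ -2.4
dihydrogen phosphate (H₂PO₄⁻): pKₐ(H₃PO₄) ≈ 2.1
azide (N₃⁻): pKₐ(HN₃) ≈ 4.7
ethoxide (CH₃CH₂O⁻): pKₐ(CH₃CH₂OH) ≈ 16

molecular nitrogen > I⁻ > R'OH > dihydrogen phosphate (H₂PO₄⁻) > azide (N₃⁻) > ethoxide (CH₃CH₂O⁻)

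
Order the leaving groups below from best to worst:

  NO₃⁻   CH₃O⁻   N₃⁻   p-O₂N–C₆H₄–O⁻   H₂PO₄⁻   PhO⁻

NO₃⁻ > H₂PO₄⁻ > N₃⁻ > p-O₂N–C₆H₄–O⁻ > PhO⁻ > CH₃O⁻

Rank by basicity of the departing species: weakest base leaves most easily.
NO₃⁻: pKₐ(HNO₃) ≈ -1.3 — resonance-delocalised over three oxygens
H₂PO₄⁻: pKₐ(H₃PO₄) ≈ 2.1 — moderate base; biological leaving group after further activation
N₃⁻: pKₐ(HN₃) ≈ 4.7 — linear, resonance-stabilised
p-O₂N–C₆H₄–O⁻: pKₐ(p-nitrophenol) ≈ 7.2
PhO⁻: pKₐ(C₆H₅OH (phenol)) ≈ 10
CH₃O⁻: pKₐ(CH₃OH) ≈ 15.5 — strong base; alkoxides do not leave unassisted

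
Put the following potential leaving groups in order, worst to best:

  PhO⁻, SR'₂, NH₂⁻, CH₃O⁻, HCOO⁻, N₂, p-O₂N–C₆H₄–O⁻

NH₂⁻ < CH₃O⁻ < PhO⁻ < p-O₂N–C₆H₄–O⁻ < HCOO⁻ < SR'₂ < N₂

N₂: no meaningful conjugate acid; N₂ departs as an exceptionally stable neutral molecule
SR'₂: pKₐ(R'₂SH⁺) ≈ -7
HCOO⁻: pKₐ(HCOOH) ≈ 3.8
p-O₂N–C₆H₄–O⁻: pKₐ(p-nitrophenol) ≈ 7.2
PhO⁻: pKₐ(C₆H₅OH (phenol)) ≈ 10
CH₃O⁻: pKₐ(CH₃OH) ≈ 15.5
NH₂⁻: pKₐ(NH₃) ≈ 38
The question asks for worst first, so the sequence is read in increasing leaving-group ability.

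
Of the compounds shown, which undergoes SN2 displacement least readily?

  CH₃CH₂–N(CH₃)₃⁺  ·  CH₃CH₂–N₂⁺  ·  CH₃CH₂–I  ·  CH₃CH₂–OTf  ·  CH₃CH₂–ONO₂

The skeletons are identical, so relative rate is governed entirely by leaving-group ability.
Leaving-group ability tracks the stability of the departed species; conjugate-acid pKₐ is the usual yardstick (lower pKₐ → better LG).
CH₃CH₂–N₂⁺ loses N₂: no meaningful conjugate acid; N₂ departs as an exceptionally stable neutral molecule
CH₃CH₂–OTf loses OTf⁻: pKₐ(CF₃SO₃H (triflic acid)) ≈ -14
CH₃CH₂–I loses I⁻: pKₐ(HI) ≈ -10
CH₃CH₂–ONO₂ loses NO₃⁻: pKₐ(HNO₃) ≈ -1.3
CH₃CH₂–N(CH₃)₃⁺ loses NR'₃: pKₐ(R'₃NH⁺) ≈ 10.7

CH₃CH₂–N(CH₃)₃⁺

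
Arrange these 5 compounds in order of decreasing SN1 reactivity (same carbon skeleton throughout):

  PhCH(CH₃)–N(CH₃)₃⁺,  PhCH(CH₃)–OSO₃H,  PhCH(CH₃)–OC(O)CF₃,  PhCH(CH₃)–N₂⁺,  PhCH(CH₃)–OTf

PhCH(CH₃)–N₂⁺ > PhCH(CH₃)–OTf > PhCH(CH₃)–OSO₃H > PhCH(CH₃)–OC(O)CF₃ > PhCH(CH₃)–N(CH₃)₃⁺

Same R in every case — rank the leaving groups.
Leaving-group ability tracks the stability of the departed species; conjugate-acid pKₐ is the usual yardstick (lower pKₐ → better LG).
PhCH(CH₃)–N₂⁺ loses N₂: no meaningful conjugate acid; N₂ departs as an exceptionally stable neutral molecule
PhCH(CH₃)–OTf loses OTf⁻: pKₐ(CF₃SO₃H (triflic acid)) ≈ -14
PhCH(CH₃)–OSO₃H loses HSO₄⁻: pKₐ(H₂SO₄) ≈ -3
PhCH(CH₃)–OC(O)CF₃ loses CF₃COO⁻: pKₐ(CF₃COOH) ≈ 0.2
PhCH(CH₃)–N(CH₃)₃⁺ loses NR'₃: pKₐ(R'₃NH⁺) ≈ 10.7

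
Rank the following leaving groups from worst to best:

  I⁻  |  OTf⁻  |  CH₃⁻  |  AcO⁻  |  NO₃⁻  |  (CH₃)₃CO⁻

The more stable X⁻ (or X) is on its own — i.e. the weaker a base it is — the better a leaving group it makes.
OTf⁻: pKₐ(CF₃SO₃H (triflic acid)) ≈ -14 — charge spread over three oxygens and a CF₃ group; the premier leaving group in synthesis
I⁻: pKₐ(HI) ≈ -10 — large, highly polarisable; very weak base
NO₃⁻: pKₐ(HNO₃) ≈ -1.3
AcO⁻: pKₐ(CH₃COOH) ≈ 4.8
(CH₃)₃CO⁻: pKₐ(t-BuOH) ≈ 18 — bulky, strongly basic alkoxide
CH₃⁻: pKₐ(CH₄) ≈ 48 — unstabilised carbanion; the worst conceivable leaving group
Listed from poorest to best leaving group as asked.

CH₃⁻ < (CH₃)₃CO⁻ < AcO⁻ < NO₃⁻ < I⁻ < OTf⁻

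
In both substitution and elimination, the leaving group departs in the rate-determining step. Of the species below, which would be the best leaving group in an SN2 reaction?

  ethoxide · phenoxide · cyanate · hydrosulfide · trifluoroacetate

Rank by basicity of the departing species: weakest base leaves most easily.
trifluoroacetate: pKₐ(CF₃COOH) ≈ 0.2
cyanate: pKₐ(HOCN) ≈ 3.5
hydrosulfide: pKₐ(H₂S) ≈ 7
phenoxide: pKₐ(C₆H₅OH (phenol)) ≈ 10
ethoxide: pKₐ(CH₃CH₂OH) ≈ 16

trifluoroacetate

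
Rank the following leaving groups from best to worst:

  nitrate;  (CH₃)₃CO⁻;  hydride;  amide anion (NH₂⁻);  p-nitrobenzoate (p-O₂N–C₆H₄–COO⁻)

nitrate > p-nitrobenzoate (p-O₂N–C₆H₄–COO⁻) > (CH₃)₃CO⁻ > hydride > amide anion (NH₂⁻)

Rank by basicity of the departing species: weakest base leaves most easily.
nitrate: pKₐ(HNO₃) ≈ -1.3 — resonance-delocalised over three oxygens
p-nitrobenzoate (p-O₂N–C₆H₄–COO⁻): pKₐ(p-nitrobenzoic acid) ≈ 3.4 — electron-withdrawing nitro group stabilises the carboxylate
(CH₃)₃CO⁻: pKₐ(t-BuOH) ≈ 18 — bulky, strongly basic alkoxide
hydride: pKₐ(H₂) ≈ 36 — extremely strong base; leaves only in special hydride-transfer contexts
amide anion (NH₂⁻): pKₐ(NH₃) ≈ 38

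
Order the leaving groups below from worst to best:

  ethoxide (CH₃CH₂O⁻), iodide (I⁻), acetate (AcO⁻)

ethoxide (CH₃CH₂O⁻) < acetate (AcO⁻) < iodide (I⁻)

The more stable X⁻ (or X) is on its own — i.e. the weaker a base it is — the better a leaving group it makes.
iodide (I⁻): pKₐ(HI) ≈ -10
acetate (AcO⁻): pKₐ(CH₃COOH) ≈ 4.8
ethoxide (CH₃CH₂O⁻): pKₐ(CH₃CH₂OH) ≈ 16
Reversing gives the worst-to-best order requested.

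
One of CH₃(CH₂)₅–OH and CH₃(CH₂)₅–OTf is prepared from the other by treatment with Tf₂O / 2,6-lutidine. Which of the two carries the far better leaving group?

From CH₃(CH₂)₅–OH the departing group would be OH⁻ (pKₐ(H₂O) ≈ 15.7). Strong base; essentially never leaves without prior activation.
From CH₃(CH₂)₅–OTf the leaving group is OTf⁻ (pKₐ(CF₃SO₃H (triflic acid)) ≈ -14). Charge spread over three oxygens and a CF₃ group; the premier leaving group in synthesis.
Treatment with Tf₂O / 2,6-lutidine works by converting the hydroxyl into a triflate, making CH₃(CH₂)₅–OTf enormously more reactive.

CH₃(CH₂)₅–OTf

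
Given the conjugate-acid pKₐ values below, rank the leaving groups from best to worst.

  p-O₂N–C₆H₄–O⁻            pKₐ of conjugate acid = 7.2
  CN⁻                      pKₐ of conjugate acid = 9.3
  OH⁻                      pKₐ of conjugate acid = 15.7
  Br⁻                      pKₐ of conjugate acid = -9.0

Br⁻ > p-O₂N–C₆H₄–O⁻ > CN⁻ > OH⁻

Lower conjugate-acid pKₐ ⇒ weaker base ⇒ better leaving group.
Sorting by the given values: Br⁻ (-9.0), p-O₂N–C₆H₄–O⁻ (7.2), CN⁻ (9.3), OH⁻ (15.7).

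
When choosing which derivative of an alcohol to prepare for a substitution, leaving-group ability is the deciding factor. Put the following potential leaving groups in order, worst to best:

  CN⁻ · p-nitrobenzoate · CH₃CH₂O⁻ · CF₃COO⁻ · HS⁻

CH₃CH₂O⁻ < CN⁻ < HS⁻ < p-nitrobenzoate < CF₃COO⁻

Rank by basicity of the departing species: weakest base leaves most easily.
CF₃COO⁻: pKₐ(CF₃COOH) ≈ 0.2
p-nitrobenzoate: pKₐ(p-nitrobenzoic acid) ≈ 3.4
HS⁻: pKₐ(H₂S) ≈ 7
CN⁻: pKₐ(HCN) ≈ 9.2
CH₃CH₂O⁻: pKₐ(CH₃CH₂OH) ≈ 16
The question asks for worst first, so the sequence is read in increasing leaving-group ability.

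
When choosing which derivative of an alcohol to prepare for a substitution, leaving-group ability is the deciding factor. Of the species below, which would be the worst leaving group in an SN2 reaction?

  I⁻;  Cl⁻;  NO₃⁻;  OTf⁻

NO₃⁻

A good leaving group is a weak base: the lower the pKₐ of its conjugate acid, the more readily it departs.
OTf⁻: pKₐ(CF₃SO₃H (triflic acid)) ≈ -14
I⁻: pKₐ(HI) ≈ -10
Cl⁻: pKₐ(HCl) ≈ -7
NO₃⁻: pKₐ(HNO₃) ≈ -1.3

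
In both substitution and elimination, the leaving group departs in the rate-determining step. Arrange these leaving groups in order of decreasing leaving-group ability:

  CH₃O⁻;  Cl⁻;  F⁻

Cl⁻ > F⁻ > CH₃O⁻

Cl⁻: pKₐ(HCl) ≈ -7
F⁻: pKₐ(HF) ≈ 3.2
CH₃O⁻: pKₐ(CH₃OH) ≈ 15.5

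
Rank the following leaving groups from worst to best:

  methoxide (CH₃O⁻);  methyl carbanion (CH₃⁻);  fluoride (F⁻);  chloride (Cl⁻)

methyl carbanion (CH₃⁻) < methoxide (CH₃O⁻) < fluoride (F⁻) < chloride (Cl⁻)

The more stable X⁻ (or X) is on its own — i.e. the weaker a base it is — the better a leaving group it makes.
chloride (Cl⁻): pKₐ(HCl) ≈ -7
fluoride (F⁻): pKₐ(HF) ≈ 3.2 — small and strongly basic; the poor halide leaving group
methoxide (CH₃O⁻): pKₐ(CH₃OH) ≈ 15.5
methyl carbanion (CH₃⁻): pKₐ(CH₄) ≈ 48 — unstabilised carbanion; the worst conceivable leaving group
Listed from poorest to best leaving group as asked.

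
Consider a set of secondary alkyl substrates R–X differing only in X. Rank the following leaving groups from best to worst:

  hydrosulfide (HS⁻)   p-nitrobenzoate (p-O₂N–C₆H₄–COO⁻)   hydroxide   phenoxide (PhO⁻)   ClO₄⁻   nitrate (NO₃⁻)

ClO₄⁻: pKₐ(HClO₄) ≈ -10
nitrate (NO₃⁻): pKₐ(HNO₃) ≈ -1.3
p-nitrobenzoate (p-O₂N–C₆H₄–COO⁻): pKₐ(p-nitrobenzoic acid) ≈ 3.4
hydrosulfide (HS⁻): pKₐ(H₂S) ≈ 7
phenoxide (PhO⁻): pKₐ(C₆H₅OH (phenol)) ≈ 10
hydroxide: pKₐ(H₂O) ≈ 15.7

ClO₄⁻ > nitrate (NO₃⁻) > p-nitrobenzoate (p-O₂N–C₆H₄–COO⁻) > hydrosulfide (HS⁻) > phenoxide (PhO⁻) > hydroxide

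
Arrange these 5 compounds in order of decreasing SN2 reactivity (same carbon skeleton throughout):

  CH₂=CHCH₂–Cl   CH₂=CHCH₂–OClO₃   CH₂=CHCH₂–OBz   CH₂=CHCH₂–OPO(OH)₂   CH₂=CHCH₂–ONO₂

Identical carbon frameworks mean the comparison reduces to leaving-group quality.
The more stable X⁻ (or X) is on its own — i.e. the weaker a base it is — the better a leaving group it makes.
CH₂=CHCH₂–OClO₃ loses ClO₄⁻: pKₐ(HClO₄) ≈ -10
CH₂=CHCH₂–Cl loses Cl⁻: pKₐ(HCl) ≈ -7
CH₂=CHCH₂–ONO₂ loses NO₃⁻: pKₐ(HNO₃) ≈ -1.3
CH₂=CHCH₂–OPO(OH)₂ loses H₂PO₄⁻: pKₐ(H₃PO₄) ≈ 2.1
CH₂=CHCH₂–OBz loses PhCOO⁻: pKₐ(C₆H₅COOH) ≈ 4.2

CH₂=CHCH₂–OClO₃ > CH₂=CHCH₂–Cl > CH₂=CHCH₂–ONO₂ > CH₂=CHCH₂–OPO(OH)₂ > CH₂=CHCH₂–OBz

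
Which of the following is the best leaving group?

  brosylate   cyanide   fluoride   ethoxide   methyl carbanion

brosylate

Rank by basicity of the departing species: weakest base leaves most easily.
brosylate: pKₐ(p-BrC₆H₄SO₃H) ≈ -2.8
fluoride: pKₐ(HF) ≈ 3.2
cyanide: pKₐ(HCN) ≈ 9.2
ethoxide: pKₐ(CH₃CH₂OH) ≈ 16
methyl carbanion: pKₐ(CH₄) ≈ 48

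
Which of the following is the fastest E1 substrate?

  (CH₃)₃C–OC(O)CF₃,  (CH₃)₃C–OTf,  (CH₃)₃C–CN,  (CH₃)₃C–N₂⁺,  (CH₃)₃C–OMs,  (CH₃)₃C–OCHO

With the same alkyl group throughout, only the leaving group differentiates the rates.
The more stable X⁻ (or X) is on its own — i.e. the weaker a base it is — the better a leaving group it makes.
(CH₃)₃C–N₂⁺ loses N₂: no meaningful conjugate acid; N₂ departs as an exceptionally stable neutral molecule
(CH₃)₃C–OTf loses OTf⁻: pKₐ(CF₃SO₃H (triflic acid)) ≈ -14
(CH₃)₃C–OMs loses OMs⁻: pKₐ(CH₃SO₃H (MsOH)) ≈ -1.9
(CH₃)₃C–OC(O)CF₃ loses CF₃COO⁻: pKₐ(CF₃COOH) ≈ 0.2
(CH₃)₃C–OCHO loses HCOO⁻: pKₐ(HCOOH) ≈ 3.8
(CH₃)₃C–CN loses CN⁻: pKₐ(HCN) ≈ 9.2

(CH₃)₃C–N₂⁺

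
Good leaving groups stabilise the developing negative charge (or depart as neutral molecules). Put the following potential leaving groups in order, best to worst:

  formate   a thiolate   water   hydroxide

The more stable X⁻ (or X) is on its own — i.e. the weaker a base it is — the better a leaving group it makes.
water: pKₐ(H₃O⁺) ≈ -1.7
formate: pKₐ(HCOOH) ≈ 3.8 — resonance-stabilised carboxylate
a thiolate: pKₐ(RSH (a thiol)) ≈ 10.5
hydroxide: pKₐ(H₂O) ≈ 15.7

water > formate > a thiolate > hydroxide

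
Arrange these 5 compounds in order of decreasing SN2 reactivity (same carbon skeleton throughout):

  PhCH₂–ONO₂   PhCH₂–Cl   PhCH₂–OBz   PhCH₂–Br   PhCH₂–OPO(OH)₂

PhCH₂–Br > PhCH₂–Cl > PhCH₂–ONO₂ > PhCH₂–OPO(OH)₂ > PhCH₂–OBz

With the same alkyl group throughout, only the leaving group differentiates the rates.
Leaving-group ability tracks the stability of the departed species; conjugate-acid pKₐ is the usual yardstick (lower pKₐ → better LG).
PhCH₂–Br loses Br⁻: pKₐ(HBr) ≈ -9
PhCH₂–Cl loses Cl⁻: pKₐ(HCl) ≈ -7
PhCH₂–ONO₂ loses NO₃⁻: pKₐ(HNO₃) ≈ -1.3
PhCH₂–OPO(OH)₂ loses H₂PO₄⁻: pKₐ(H₃PO₄) ≈ 2.1
PhCH₂–OBz loses PhCOO⁻: pKₐ(C₆H₅COOH) ≈ 4.2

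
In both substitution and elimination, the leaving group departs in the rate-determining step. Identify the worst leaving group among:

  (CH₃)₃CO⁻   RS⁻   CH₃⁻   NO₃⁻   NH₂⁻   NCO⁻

CH₃⁻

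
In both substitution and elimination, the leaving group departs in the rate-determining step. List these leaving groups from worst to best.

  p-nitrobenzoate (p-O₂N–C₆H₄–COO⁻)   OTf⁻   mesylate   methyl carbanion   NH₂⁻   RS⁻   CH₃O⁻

OTf⁻: pKₐ(CF₃SO₃H (triflic acid)) ≈ -14
mesylate: pKₐ(CH₃SO₃H (MsOH)) ≈ -1.9
p-nitrobenzoate (p-O₂N–C₆H₄–COO⁻): pKₐ(p-nitrobenzoic acid) ≈ 3.4 — electron-withdrawing nitro group stabilises the carboxylate
RS⁻: pKₐ(RSH (a thiol)) ≈ 10.5 — moderately basic; rarely leaves without activation
CH₃O⁻: pKₐ(CH₃OH) ≈ 15.5
NH₂⁻: pKₐ(NH₃) ≈ 38 — extremely strong base; never a leaving group
methyl carbanion: pKₐ(CH₄) ≈ 48
Reversing gives the worst-to-best order requested.

methyl carbanion < NH₂⁻ < CH₃O⁻ < RS⁻ < p-nitrobenzoate (p-O₂N–C₆H₄–COO⁻) < mesylate < OTf⁻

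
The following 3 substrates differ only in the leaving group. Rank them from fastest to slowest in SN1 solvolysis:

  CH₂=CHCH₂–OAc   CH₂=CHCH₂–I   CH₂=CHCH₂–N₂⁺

CH₂=CHCH₂–N₂⁺ > CH₂=CHCH₂–I > CH₂=CHCH₂–OAc

Identical carbon frameworks mean the comparison reduces to leaving-group quality.
A good leaving group is a weak base: the lower the pKₐ of its conjugate acid, the more readily it departs.
CH₂=CHCH₂–N₂⁺ loses N₂: no meaningful conjugate acid; N₂ departs as an exceptionally stable neutral molecule
CH₂=CHCH₂–I loses I⁻: pKₐ(HI) ≈ -10
CH₂=CHCH₂–OAc loses AcO⁻: pKₐ(CH₃COOH) ≈ 4.8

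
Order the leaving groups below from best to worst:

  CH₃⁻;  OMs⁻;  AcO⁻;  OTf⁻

The more stable X⁻ (or X) is on its own — i.e. the weaker a base it is — the better a leaving group it makes.
OTf⁻: pKₐ(CF₃SO₃H (triflic acid)) ≈ -14 — charge spread over three oxygens and a CF₃ group; the premier leaving group in synthesis
OMs⁻: pKₐ(CH₃SO₃H (MsOH)) ≈ -1.9
AcO⁻: pKₐ(CH₃COOH) ≈ 4.8
CH₃⁻: pKₐ(CH₄) ≈ 48 — unstabilised carbanion; the worst conceivable leaving group

OTf⁻ > OMs⁻ > AcO⁻ > CH₃⁻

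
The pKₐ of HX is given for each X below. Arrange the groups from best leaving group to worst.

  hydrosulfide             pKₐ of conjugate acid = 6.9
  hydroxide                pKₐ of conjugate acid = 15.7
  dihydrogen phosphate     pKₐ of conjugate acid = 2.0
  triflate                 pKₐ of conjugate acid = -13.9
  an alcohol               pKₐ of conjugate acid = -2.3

Lower conjugate-acid pKₐ ⇒ weaker base ⇒ better leaving group.
Sorting by the given values: triflate (-13.9), an alcohol (-2.3), dihydrogen phosphate (2.0), hydrosulfide (6.9), hydroxide (15.7).

triflate > an alcohol > dihydrogen phosphate > hydrosulfide > hydroxide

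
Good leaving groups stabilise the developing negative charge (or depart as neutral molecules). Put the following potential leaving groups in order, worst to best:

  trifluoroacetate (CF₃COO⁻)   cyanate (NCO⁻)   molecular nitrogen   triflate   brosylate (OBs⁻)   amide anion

amide anion < cyanate (NCO⁻) < trifluoroacetate (CF₃COO⁻) < brosylate (OBs⁻) < triflate < molecular nitrogen

A good leaving group is a weak base: the lower the pKₐ of its conjugate acid, the more readily it departs.
molecular nitrogen: no meaningful conjugate acid; N₂ departs as an exceptionally stable neutral molecule
triflate: pKₐ(CF₃SO₃H (triflic acid)) ≈ -14
brosylate (OBs⁻): pKₐ(p-BrC₆H₄SO₃H) ≈ -2.8 — arenesulfonate with a p-bromo substituent
trifluoroacetate (CF₃COO⁻): pKₐ(CF₃COOH) ≈ 0.2
cyanate (NCO⁻): pKₐ(HOCN) ≈ 3.5 — resonance between N and O
amide anion: pKₐ(NH₃) ≈ 38 — extremely strong base; never a leaving group
The question asks for worst first, so the sequence is read in increasing leaving-group ability.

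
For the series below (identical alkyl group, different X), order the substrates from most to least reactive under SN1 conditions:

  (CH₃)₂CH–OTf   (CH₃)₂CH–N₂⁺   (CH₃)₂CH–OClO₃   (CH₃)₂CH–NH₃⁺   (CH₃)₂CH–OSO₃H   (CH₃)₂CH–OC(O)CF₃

The skeletons are identical, so relative rate is governed entirely by leaving-group ability.
The more stable X⁻ (or X) is on its own — i.e. the weaker a base it is — the better a leaving group it makes.
(CH₃)₂CH–N₂⁺ loses N₂: no meaningful conjugate acid; N₂ departs as an exceptionally stable neutral molecule
(CH₃)₂CH–OTf loses OTf⁻: pKₐ(CF₃SO₃H (triflic acid)) ≈ -14
(CH₃)₂CH–OClO₃ loses ClO₄⁻: pKₐ(HClO₄) ≈ -10
(CH₃)₂CH–OSO₃H loses HSO₄⁻: pKₐ(H₂SO₄) ≈ -3
(CH₃)₂CH–OC(O)CF₃ loses CF₃COO⁻: pKₐ(CF₃COOH) ≈ 0.2
(CH₃)₂CH–NH₃⁺ loses NH₃: pKₐ(NH₄⁺) ≈ 9.2

(CH₃)₂CH–N₂⁺ > (CH₃)₂CH–OTf > (CH₃)₂CH–OClO₃ > (CH₃)₂CH–OSO₃H > (CH₃)₂CH–OC(O)CF₃ > (CH₃)₂CH–NH₃⁺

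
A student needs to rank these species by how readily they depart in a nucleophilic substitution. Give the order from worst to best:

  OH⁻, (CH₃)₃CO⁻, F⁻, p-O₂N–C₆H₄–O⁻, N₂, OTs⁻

The more stable X⁻ (or X) is on its own — i.e. the weaker a base it is — the better a leaving group it makes.
N₂: no meaningful conjugate acid; N₂ departs as an exceptionally stable neutral molecule
OTs⁻: pKₐ(p-CH₃C₆H₄SO₃H (TsOH)) ≈ -2.8
F⁻: pKₐ(HF) ≈ 3.2
p-O₂N–C₆H₄–O⁻: pKₐ(p-nitrophenol) ≈ 7.2
OH⁻: pKₐ(H₂O) ≈ 15.7
(CH₃)₃CO⁻: pKₐ(t-BuOH) ≈ 18
The question asks for worst first, so the sequence is read in increasing leaving-group ability.

(CH₃)₃CO⁻ < OH⁻ < p-O₂N–C₆H₄–O⁻ < F⁻ < OTs⁻ < N₂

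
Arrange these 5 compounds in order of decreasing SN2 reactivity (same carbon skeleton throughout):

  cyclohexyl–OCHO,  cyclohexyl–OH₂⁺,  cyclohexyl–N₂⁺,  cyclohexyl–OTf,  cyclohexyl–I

cyclohexyl–N₂⁺ > cyclohexyl–OTf > cyclohexyl–I > cyclohexyl–OH₂⁺ > cyclohexyl–OCHO

The skeletons are identical, so relative rate is governed entirely by leaving-group ability.
The more stable X⁻ (or X) is on its own — i.e. the weaker a base it is — the better a leaving group it makes.
cyclohexyl–N₂⁺ loses N₂: no meaningful conjugate acid; N₂ departs as an exceptionally stable neutral molecule
cyclohexyl–OTf loses OTf⁻: pKₐ(CF₃SO₃H (triflic acid)) ≈ -14
cyclohexyl–I loses I⁻: pKₐ(HI) ≈ -10
cyclohexyl–OH₂⁺ loses H₂O: pKₐ(H₃O⁺) ≈ -1.7
cyclohexyl–OCHO loses HCOO⁻: pKₐ(HCOOH) ≈ 3.8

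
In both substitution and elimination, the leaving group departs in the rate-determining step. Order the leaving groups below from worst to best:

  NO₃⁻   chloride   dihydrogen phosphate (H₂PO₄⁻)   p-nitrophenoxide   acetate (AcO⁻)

Rank by basicity of the departing species: weakest base leaves most easily.
chloride: pKₐ(HCl) ≈ -7 — moderately weak base
NO₃⁻: pKₐ(HNO₃) ≈ -1.3 — resonance-delocalised over three oxygens
dihydrogen phosphate (H₂PO₄⁻): pKₐ(H₃PO₄) ≈ 2.1 — moderate base; biological leaving group after further activation
acetate (AcO⁻): pKₐ(CH₃COOH) ≈ 4.8
p-nitrophenoxide: pKₐ(p-nitrophenol) ≈ 7.2 — nitro group delocalises the charge; the classic chromogenic LG
Reversing gives the worst-to-best order requested.

p-nitrophenoxide < acetate (AcO⁻) < dihydrogen phosphate (H₂PO₄⁻) < NO₃⁻ < chloride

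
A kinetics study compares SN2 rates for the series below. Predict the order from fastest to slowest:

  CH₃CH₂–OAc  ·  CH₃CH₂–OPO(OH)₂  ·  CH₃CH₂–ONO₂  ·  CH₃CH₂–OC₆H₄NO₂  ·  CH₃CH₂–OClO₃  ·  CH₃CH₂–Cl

The skeletons are identical, so relative rate is governed entirely by leaving-group ability.
Leaving-group ability tracks the stability of the departed species; conjugate-acid pKₐ is the usual yardstick (lower pKₐ → better LG).
CH₃CH₂–OClO₃ loses ClO₄⁻: pKₐ(HClO₄) ≈ -10
CH₃CH₂–Cl loses Cl⁻: pKₐ(HCl) ≈ -7
CH₃CH₂–ONO₂ loses NO₃⁻: pKₐ(HNO₃) ≈ -1.3
CH₃CH₂–OPO(OH)₂ loses H₂PO₄⁻: pKₐ(H₃PO₄) ≈ 2.1
CH₃CH₂–OAc loses AcO⁻: pKₐ(CH₃COOH) ≈ 4.8
CH₃CH₂–OC₆H₄NO₂ loses p-O₂N–C₆H₄–O⁻: pKₐ(p-nitrophenol) ≈ 7.2

CH₃CH₂–OClO₃ > CH₃CH₂–Cl > CH₃CH₂–ONO₂ > CH₃CH₂–OPO(OH)₂ > CH₃CH₂–OAc > CH₃CH₂–OC₆H₄NO₂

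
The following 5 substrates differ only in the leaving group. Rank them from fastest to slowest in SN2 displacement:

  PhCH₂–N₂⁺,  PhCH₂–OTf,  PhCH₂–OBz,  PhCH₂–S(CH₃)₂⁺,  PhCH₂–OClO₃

PhCH₂–N₂⁺ > PhCH₂–OTf > PhCH₂–OClO₃ > PhCH₂–S(CH₃)₂⁺ > PhCH₂–OBz

Identical carbon frameworks mean the comparison reduces to leaving-group quality.
The more stable X⁻ (or X) is on its own — i.e. the weaker a base it is — the better a leaving group it makes.
PhCH₂–N₂⁺ loses N₂: no meaningful conjugate acid; N₂ departs as an exceptionally stable neutral molecule
PhCH₂–OTf loses OTf⁻: pKₐ(CF₃SO₃H (triflic acid)) ≈ -14
PhCH₂–OClO₃ loses ClO₄⁻: pKₐ(HClO₄) ≈ -10
PhCH₂–S(CH₃)₂⁺ loses SR'₂: pKₐ(R'₂SH⁺) ≈ -7
PhCH₂–OBz loses PhCOO⁻: pKₐ(C₆H₅COOH) ≈ 4.2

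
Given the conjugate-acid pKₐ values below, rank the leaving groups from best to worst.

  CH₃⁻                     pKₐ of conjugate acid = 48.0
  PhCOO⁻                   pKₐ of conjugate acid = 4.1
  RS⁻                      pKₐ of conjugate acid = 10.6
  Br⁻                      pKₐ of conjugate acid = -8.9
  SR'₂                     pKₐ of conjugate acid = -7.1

Br⁻ > SR'₂ > PhCOO⁻ > RS⁻ > CH₃⁻

Lower conjugate-acid pKₐ ⇒ weaker base ⇒ better leaving group.
Sorting by the given values: Br⁻ (-8.9), SR'₂ (-7.1), PhCOO⁻ (4.1), RS⁻ (10.6), CH₃⁻ (48.0).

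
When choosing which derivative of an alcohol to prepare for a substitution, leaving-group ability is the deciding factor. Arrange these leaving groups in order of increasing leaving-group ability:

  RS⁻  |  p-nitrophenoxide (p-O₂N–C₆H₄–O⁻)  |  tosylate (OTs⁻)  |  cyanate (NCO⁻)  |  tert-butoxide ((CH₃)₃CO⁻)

tosylate (OTs⁻): pKₐ(p-CH₃C₆H₄SO₃H (TsOH)) ≈ -2.8 — resonance-delocalised arenesulfonate
cyanate (NCO⁻): pKₐ(HOCN) ≈ 3.5 — resonance between N and O
p-nitrophenoxide (p-O₂N–C₆H₄–O⁻): pKₐ(p-nitrophenol) ≈ 7.2 — nitro group delocalises the charge; the classic chromogenic LG
RS⁻: pKₐ(RSH (a thiol)) ≈ 10.5 — moderately basic; rarely leaves without activation
tert-butoxide ((CH₃)₃CO⁻): pKₐ(t-BuOH) ≈ 18
Listed from poorest to best leaving group as asked.

tert-butoxide ((CH₃)₃CO⁻) < RS⁻ < p-nitrophenoxide (p-O₂N–C₆H₄–O⁻) < cyanate (NCO⁻) < tosylate (OTs⁻)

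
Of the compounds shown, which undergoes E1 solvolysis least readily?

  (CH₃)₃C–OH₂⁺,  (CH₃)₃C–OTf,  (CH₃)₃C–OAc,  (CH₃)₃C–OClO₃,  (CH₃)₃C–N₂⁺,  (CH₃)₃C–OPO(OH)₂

Identical carbon frameworks mean the comparison reduces to leaving-group quality.
Rank by basicity of the departing species: weakest base leaves most easily.
(CH₃)₃C–N₂⁺ loses N₂: no meaningful conjugate acid; N₂ departs as an exceptionally stable neutral molecule
(CH₃)₃C–OTf loses OTf⁻: pKₐ(CF₃SO₃H (triflic acid)) ≈ -14
(CH₃)₃C–OClO₃ loses ClO₄⁻: pKₐ(HClO₄) ≈ -10
(CH₃)₃C–OH₂⁺ loses H₂O: pKₐ(H₃O⁺) ≈ -1.7
(CH₃)₃C–OPO(OH)₂ loses H₂PO₄⁻: pKₐ(H₃PO₄) ≈ 2.1
(CH₃)₃C–OAc loses AcO⁻: pKₐ(CH₃COOH) ≈ 4.8

(CH₃)₃C–OAc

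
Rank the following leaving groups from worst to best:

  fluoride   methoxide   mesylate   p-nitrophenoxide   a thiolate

mesylate: pKₐ(CH₃SO₃H (MsOH)) ≈ -1.9
fluoride: pKₐ(HF) ≈ 3.2
p-nitrophenoxide: pKₐ(p-nitrophenol) ≈ 7.2
a thiolate: pKₐ(RSH (a thiol)) ≈ 10.5
methoxide: pKₐ(CH₃OH) ≈ 15.5
Listed from poorest to best leaving group as asked.

methoxide < a thiolate < p-nitrophenoxide < fluoride < mesylate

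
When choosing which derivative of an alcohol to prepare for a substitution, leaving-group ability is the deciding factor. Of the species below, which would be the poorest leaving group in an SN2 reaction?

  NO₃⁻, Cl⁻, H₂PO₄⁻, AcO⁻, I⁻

AcO⁻

A good leaving group is a weak base: the lower the pKₐ of its conjugate acid, the more readily it departs.
I⁻: pKₐ(HI) ≈ -10
Cl⁻: pKₐ(HCl) ≈ -7
NO₃⁻: pKₐ(HNO₃) ≈ -1.3
H₂PO₄⁻: pKₐ(H₃PO₄) ≈ 2.1
AcO⁻: pKₐ(CH₃COOH) ≈ 4.8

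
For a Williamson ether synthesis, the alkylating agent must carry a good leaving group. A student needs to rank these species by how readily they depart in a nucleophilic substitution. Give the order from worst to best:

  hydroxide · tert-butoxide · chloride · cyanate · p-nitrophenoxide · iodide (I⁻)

A good leaving group is a weak base: the lower the pKₐ of its conjugate acid, the more readily it departs.
iodide (I⁻): pKₐ(HI) ≈ -10
chloride: pKₐ(HCl) ≈ -7
cyanate: pKₐ(HOCN) ≈ 3.5
p-nitrophenoxide: pKₐ(p-nitrophenol) ≈ 7.2
hydroxide: pKₐ(H₂O) ≈ 15.7
tert-butoxide: pKₐ(t-BuOH) ≈ 18
Listed from poorest to best leaving group as asked.

tert-butoxide < hydroxide < p-nitrophenoxide < cyanate < chloride < iodide (I⁻)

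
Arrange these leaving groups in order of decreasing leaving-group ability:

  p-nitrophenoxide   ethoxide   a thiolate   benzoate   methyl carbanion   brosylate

brosylate > benzoate > p-nitrophenoxide > a thiolate > ethoxide > methyl carbanion

A good leaving group is a weak base: the lower the pKₐ of its conjugate acid, the more readily it departs.
brosylate: pKₐ(p-BrC₆H₄SO₃H) ≈ -2.8
benzoate: pKₐ(C₆H₅COOH) ≈ 4.2 — aryl carboxylate
p-nitrophenoxide: pKₐ(p-nitrophenol) ≈ 7.2 — nitro group delocalises the charge; the classic chromogenic LG
a thiolate: pKₐ(RSH (a thiol)) ≈ 10.5
ethoxide: pKₐ(CH₃CH₂OH) ≈ 16
methyl carbanion: pKₐ(CH₄) ≈ 48 — unstabilised carbanion; the worst conceivable leaving group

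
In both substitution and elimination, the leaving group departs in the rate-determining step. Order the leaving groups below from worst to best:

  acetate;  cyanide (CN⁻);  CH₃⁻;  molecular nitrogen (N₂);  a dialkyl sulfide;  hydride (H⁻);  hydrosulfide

CH₃⁻ < hydride (H⁻) < cyanide (CN⁻) < hydrosulfide < acetate < a dialkyl sulfide < molecular nitrogen (N₂)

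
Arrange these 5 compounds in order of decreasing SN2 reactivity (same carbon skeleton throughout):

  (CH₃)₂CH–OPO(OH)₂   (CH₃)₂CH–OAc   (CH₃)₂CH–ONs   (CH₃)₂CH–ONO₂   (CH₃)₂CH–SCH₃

Same R in every case — rank the leaving groups.
A good leaving group is a weak base: the lower the pKₐ of its conjugate acid, the more readily it departs.
(CH₃)₂CH–ONs loses ONs⁻: pKₐ(p-O₂NC₆H₄SO₃H) ≈ -3.5
(CH₃)₂CH–ONO₂ loses NO₃⁻: pKₐ(HNO₃) ≈ -1.3
(CH₃)₂CH–OPO(OH)₂ loses H₂PO₄⁻: pKₐ(H₃PO₄) ≈ 2.1
(CH₃)₂CH–OAc loses AcO⁻: pKₐ(CH₃COOH) ≈ 4.8
(CH₃)₂CH–SCH₃ loses RS⁻: pKₐ(RSH (a thiol)) ≈ 10.5

(CH₃)₂CH–ONs > (CH₃)₂CH–ONO₂ > (CH₃)₂CH–OPO(OH)₂ > (CH₃)₂CH–OAc > (CH₃)₂CH–SCH₃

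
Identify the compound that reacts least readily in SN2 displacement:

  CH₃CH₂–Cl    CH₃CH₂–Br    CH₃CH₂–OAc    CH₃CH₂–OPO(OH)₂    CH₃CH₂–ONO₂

Identical carbon frameworks mean the comparison reduces to leaving-group quality.
Rank by basicity of the departing species: weakest base leaves most easily.
CH₃CH₂–Br loses Br⁻: pKₐ(HBr) ≈ -9
CH₃CH₂–Cl loses Cl⁻: pKₐ(HCl) ≈ -7
CH₃CH₂–ONO₂ loses NO₃⁻: pKₐ(HNO₃) ≈ -1.3
CH₃CH₂–OPO(OH)₂ loses H₂PO₄⁻: pKₐ(H₃PO₄) ≈ 2.1
CH₃CH₂–OAc loses AcO⁻: pKₐ(CH₃COOH) ≈ 4.8

CH₃CH₂–OAc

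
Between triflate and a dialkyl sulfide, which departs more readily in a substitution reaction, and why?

triflate

triflate is the better leaving group.
pKₐ(CF₃SO₃H (triflic acid)) ≈ -14 versus pKₐ(R'₂SH⁺) ≈ -7: triflate is the much weaker base.
Charge spread over three oxygens and a CF₃ group; the premier leaving group in synthesis.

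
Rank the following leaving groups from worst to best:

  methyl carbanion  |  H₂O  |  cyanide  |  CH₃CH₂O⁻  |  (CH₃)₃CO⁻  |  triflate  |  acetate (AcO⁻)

methyl carbanion < (CH₃)₃CO⁻ < CH₃CH₂O⁻ < cyanide < acetate (AcO⁻) < H₂O < triflate

triflate: pKₐ(CF₃SO₃H (triflic acid)) ≈ -14
H₂O: pKₐ(H₃O⁺) ≈ -1.7 — neutral; leaves from a protonated alcohol (R–OH₂⁺)
acetate (AcO⁻): pKₐ(CH₃COOH) ≈ 4.8 — resonance-stabilised but still a weak base
cyanide: pKₐ(HCN) ≈ 9.2 — sp carbon stabilises the charge somewhat, but still a poor LG
CH₃CH₂O⁻: pKₐ(CH₃CH₂OH) ≈ 16 — strong base; alkoxides do not leave unassisted
(CH₃)₃CO⁻: pKₐ(t-BuOH) ≈ 18 — bulky, strongly basic alkoxide
methyl carbanion: pKₐ(CH₄) ≈ 48 — unstabilised carbanion; the worst conceivable leaving group
The question asks for worst first, so the sequence is read in increasing leaving-group ability.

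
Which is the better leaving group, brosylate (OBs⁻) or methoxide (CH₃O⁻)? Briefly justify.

brosylate (OBs⁻)

brosylate (OBs⁻) is the better leaving group.
pKₐ(p-BrC₆H₄SO₃H) ≈ -2.8 versus pKₐ(CH₃OH) ≈ 15.5: brosylate (OBs⁻) is the much weaker base.
Arenesulfonate with a p-bromo substituent.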